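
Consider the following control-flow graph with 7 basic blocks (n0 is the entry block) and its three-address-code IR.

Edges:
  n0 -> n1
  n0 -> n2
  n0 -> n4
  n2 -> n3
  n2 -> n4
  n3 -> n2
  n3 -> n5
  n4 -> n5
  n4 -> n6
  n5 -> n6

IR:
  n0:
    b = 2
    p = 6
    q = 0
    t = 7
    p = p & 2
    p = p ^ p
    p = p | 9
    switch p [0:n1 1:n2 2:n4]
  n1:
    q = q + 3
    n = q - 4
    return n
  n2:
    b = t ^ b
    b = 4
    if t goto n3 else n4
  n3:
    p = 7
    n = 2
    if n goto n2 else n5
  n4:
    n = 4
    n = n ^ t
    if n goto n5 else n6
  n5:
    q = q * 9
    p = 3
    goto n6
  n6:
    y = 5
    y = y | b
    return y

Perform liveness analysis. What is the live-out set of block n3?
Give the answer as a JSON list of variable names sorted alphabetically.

Answer: ["b", "q", "t"]

Working:
Per-block:
  n0 def {b,p,q,t} use ∅
  n1 def {n,q} use {q}
  n2 def {b} use {b,t}
  n3 def {n,p} use ∅
  n4 def {n} use {t}
  n5 def {p,q} use {q}
  n6 def {y} use {b}

Liveness:
  n0 li=∅ lo={b,q,t}
  n1 li={q} lo=∅
  n2 li={b,q,t} lo={b,q,t}
  n3 li={b,q,t} lo={b,q,t}
  n4 li={b,q,t} lo={b,q}
  n5 li={b,q} lo={b}
  n6 li={b} lo=∅

live-out(n3) = ["b", "q", "t"]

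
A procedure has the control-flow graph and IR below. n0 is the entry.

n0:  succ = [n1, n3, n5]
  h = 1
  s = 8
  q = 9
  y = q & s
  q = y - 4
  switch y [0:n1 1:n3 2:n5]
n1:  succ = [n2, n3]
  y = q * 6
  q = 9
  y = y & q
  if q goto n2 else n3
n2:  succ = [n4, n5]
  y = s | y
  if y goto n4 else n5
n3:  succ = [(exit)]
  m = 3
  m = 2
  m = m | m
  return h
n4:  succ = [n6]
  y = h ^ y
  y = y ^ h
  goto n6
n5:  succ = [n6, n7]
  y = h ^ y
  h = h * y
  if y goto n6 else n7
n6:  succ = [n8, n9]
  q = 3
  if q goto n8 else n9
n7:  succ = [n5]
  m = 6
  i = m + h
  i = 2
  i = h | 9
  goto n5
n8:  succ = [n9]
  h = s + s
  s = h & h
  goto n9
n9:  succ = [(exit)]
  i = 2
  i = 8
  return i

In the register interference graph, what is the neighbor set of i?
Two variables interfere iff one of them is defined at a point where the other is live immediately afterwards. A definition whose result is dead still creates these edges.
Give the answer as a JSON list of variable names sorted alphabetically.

Per-block:
  n0: def={h,q,s,y} ue=∅
  n1: def={q,y} ue={q}
  n2: def={y} ue={s,y}
  n3: def={m} ue={h}
  n4: def={y} ue={h,y}
  n5: def={h,y} ue={h,y}
  n6: def={q} ue=∅
  n7: def={i,m} ue={h}
  n8: def={h,s} ue={s}
  n9: def={i} ue=∅

Live sets:
  n0 li=∅ lo={h,q,s,y}
  n1 li={h,q,s} lo={h,s,y}
  n2 li={h,s,y} lo={h,s,y}
  n3 li={h} lo=∅
  n4 li={h,s,y} lo={s}
  n5 li={h,s,y} lo={h,s,y}
  n6 li={s} lo={s}
  n7 li={h,s,y} lo={h,s,y}
  n8 li={s} lo=∅
  n9 li=∅ lo=∅

Conflict graph:
  h: {i,m,q,s,y}
  i: {h,s,y}
  m: {h,s,y}
  q: {h,s,y}
  s: {h,i,m,q,y}
  y: {h,i,m,q,s}

N(i) = ["h", "s", "y"]

Answer: ["h", "s", "y"]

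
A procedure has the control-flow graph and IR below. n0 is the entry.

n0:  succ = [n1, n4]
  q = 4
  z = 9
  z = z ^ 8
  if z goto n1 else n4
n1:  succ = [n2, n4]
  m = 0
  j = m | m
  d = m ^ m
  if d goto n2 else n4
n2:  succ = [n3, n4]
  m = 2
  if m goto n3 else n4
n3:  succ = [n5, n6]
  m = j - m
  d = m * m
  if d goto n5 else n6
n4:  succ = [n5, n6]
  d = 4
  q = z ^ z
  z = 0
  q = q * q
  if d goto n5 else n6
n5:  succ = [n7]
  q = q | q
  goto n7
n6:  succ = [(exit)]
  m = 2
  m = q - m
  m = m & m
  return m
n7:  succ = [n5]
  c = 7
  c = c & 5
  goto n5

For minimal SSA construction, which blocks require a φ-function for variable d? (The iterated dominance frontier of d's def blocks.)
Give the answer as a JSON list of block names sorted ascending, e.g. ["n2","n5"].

idom tree: n1←n0 n2←n1 n3←n2 n4←n0 n5←n0 n6←n0 n7←n5
Dom∩ at merges:
  n4: preds {n0,n1,n2}: {n0} ∩ {n0,n1} ∩ {n0,n1,n2} = {n0}; idom=n0
  n5: preds {n3,n4,n7}: {n0,n1,n2,n3} ∩ {n0,n4} ∩ {n0,n5,n7} = {n0}; idom=n0
  n6: preds {n3,n4}: {n0,n1,n2,n3} ∩ {n0,n4} = {n0}; idom=n0

Frontier:
  n4←n0: walk · to n0
  n4←n1: walk n1 to n0
  n4←n2: walk n2→n1 to n0
  n5←n3: walk n3→n2→n1 to n0
  n5←n4: walk n4 to n0
  n5←n7: walk n7→n5 to n0
  n6←n3: walk n3→n2→n1 to n0
  n6←n4: walk n4 to n0
  DF(n0)=∅
  DF(n1)={n4,n5,n6}
  DF(n2)={n4,n5,n6}
  DF(n3)={n5,n6}
  DF(n4)={n5,n6}
  DF(n5)={n5}
  DF(n6)=∅
  DF(n7)={n5}

φ for d: defs {n1,n3,n4}
  DF⁺ = {n4,n5,n6}

Answer: ["n4", "n5", "n6"]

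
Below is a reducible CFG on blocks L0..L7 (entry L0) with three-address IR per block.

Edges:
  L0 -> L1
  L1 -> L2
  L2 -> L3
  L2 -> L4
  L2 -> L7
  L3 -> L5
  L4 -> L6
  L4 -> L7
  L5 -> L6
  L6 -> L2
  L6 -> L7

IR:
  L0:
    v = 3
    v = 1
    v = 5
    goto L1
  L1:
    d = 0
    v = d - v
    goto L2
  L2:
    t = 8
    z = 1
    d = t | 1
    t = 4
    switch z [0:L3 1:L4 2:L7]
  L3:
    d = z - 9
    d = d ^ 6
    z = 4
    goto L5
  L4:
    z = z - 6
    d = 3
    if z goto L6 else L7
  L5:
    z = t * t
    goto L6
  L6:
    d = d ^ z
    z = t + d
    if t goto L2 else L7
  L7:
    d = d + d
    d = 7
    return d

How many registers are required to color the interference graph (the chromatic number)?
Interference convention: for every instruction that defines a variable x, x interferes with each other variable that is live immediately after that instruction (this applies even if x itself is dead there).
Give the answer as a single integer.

Block summaries:
  L0: {v} / ∅
  L1: {d,v} / {v}
  L2: {d,t,z} / ∅
  L3: {d,z} / {z}
  L4: {d,z} / {z}
  L5: {z} / {t}
  L6: {d,z} / {d,t,z}
  L7: {d} / {d}

Backward fixpoint:
  L0: in=∅ out={v}
  L1: in={v} out=∅
  L2: in=∅ out={d,t,z}
  L3: in={t,z} out={d,t}
  L4: in={t,z} out={d,t,z}
  L5: in={d,t} out={d,t,z}
  L6: in={d,t,z} out={d}
  L7: in={d} out=∅

Interfere edges:
  d: {t,v,z}
  t: {d,z}
  v: {d}
  z: {d,t}

Registers:
  {d,t,z} pairwise interfere (3-clique) ⇒ χ ≥ 3
  3-colouring: c0={d}  c1={t,v}  c2={z}
  χ = 3

Answer: 3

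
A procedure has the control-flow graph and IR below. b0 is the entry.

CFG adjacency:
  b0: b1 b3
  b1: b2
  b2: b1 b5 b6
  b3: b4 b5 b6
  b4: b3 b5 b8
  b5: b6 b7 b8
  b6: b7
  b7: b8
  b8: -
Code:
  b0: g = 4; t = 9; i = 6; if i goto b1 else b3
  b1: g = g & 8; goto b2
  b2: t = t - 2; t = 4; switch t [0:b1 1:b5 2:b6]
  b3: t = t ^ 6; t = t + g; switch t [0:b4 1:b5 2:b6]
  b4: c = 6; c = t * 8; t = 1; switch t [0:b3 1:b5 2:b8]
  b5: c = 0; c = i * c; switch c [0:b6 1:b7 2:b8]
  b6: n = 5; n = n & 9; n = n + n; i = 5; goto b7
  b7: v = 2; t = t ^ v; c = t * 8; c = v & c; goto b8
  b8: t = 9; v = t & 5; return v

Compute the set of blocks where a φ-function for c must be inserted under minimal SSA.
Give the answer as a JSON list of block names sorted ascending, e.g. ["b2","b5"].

Answer: ["b3", "b5", "b6", "b7", "b8"]

Analysis:
idom tree: b1←b0 b2←b1 b3←b0 b4←b3 b5←b0 b6←b0 b7←b0 b8←b0
Dom at joins:
  b1: preds {b0,b2}: {b0} ∩ {b0,b1,b2} = {b0}; idom=b0
  b3: preds {b0,b4}: {b0} ∩ {b0,b3,b4} = {b0}; idom=b0
  b5: preds {b2,b3,b4}: {b0,b1,b2} ∩ {b0,b3} ∩ {b0,b3,b4} = {b0}; idom=b0
  b6: preds {b2,b3,b5}: {b0,b1,b2} ∩ {b0,b3} ∩ {b0,b5} = {b0}; idom=b0
  b7: preds {b5,b6}: {b0,b5} ∩ {b0,b6} = {b0}; idom=b0
  b8: preds {b4,b5,b7}: {b0,b3,b4} ∩ {b0,b5} ∩ {b0,b7} = {b0}; idom=b0

DF derivation:
  join b1 pred b0: · stop@b0
  join b1 pred b2: b2→b1 stop@b0
  join b3 pred b0: · stop@b0
  join b3 pred b4: b4→b3 stop@b0
  join b5 pred b2: b2→b1 stop@b0
  join b5 pred b3: b3 stop@b0
  join b5 pred b4: b4→b3 stop@b0
  join b6 pred b2: b2→b1 stop@b0
  join b6 pred b3: b3 stop@b0
  join b6 pred b5: b5 stop@b0
  join b7 pred b5: b5 stop@b0
  join b7 pred b6: b6 stop@b0
  join b8 pred b4: b4→b3 stop@b0
  join b8 pred b5: b5 stop@b0
  join b8 pred b7: b7 stop@b0
  b0: DF=∅
  b1: DF={b1,b5,b6}
  b2: DF={b1,b5,b6}
  b3: DF={b3,b5,b6,b8}
  b4: DF={b3,b5,b8}
  b5: DF={b6,b7,b8}
  b6: DF={b7}
  b7: DF={b8}
  b8: DF=∅

φ for c: defs {b4,b5,b7}
  DF⁺ = {b3,b5,b6,b7,b8}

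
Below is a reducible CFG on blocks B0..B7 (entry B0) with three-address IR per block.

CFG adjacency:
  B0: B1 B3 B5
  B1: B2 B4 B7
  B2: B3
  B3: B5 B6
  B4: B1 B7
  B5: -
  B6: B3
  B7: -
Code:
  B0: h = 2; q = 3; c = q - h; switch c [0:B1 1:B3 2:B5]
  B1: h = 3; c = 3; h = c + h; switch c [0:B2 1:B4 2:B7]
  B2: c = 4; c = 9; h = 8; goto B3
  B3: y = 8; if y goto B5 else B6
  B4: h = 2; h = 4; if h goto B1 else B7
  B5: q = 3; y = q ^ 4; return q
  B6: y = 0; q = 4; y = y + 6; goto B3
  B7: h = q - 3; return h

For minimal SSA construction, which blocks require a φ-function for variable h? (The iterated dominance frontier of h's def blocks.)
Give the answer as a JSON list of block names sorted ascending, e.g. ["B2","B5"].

idom tree: B1←B0 B2←B1 B3←B0 B4←B1 B5←B0 B6←B3 B7←B1
Dom at joins:
  B1: preds {B0,B4}: {B0} ∩ {B0,B1,B4} = {B0}; idom=B0
  B3: preds {B0,B2,B6}: {B0} ∩ {B0,B1,B2} ∩ {B0,B3,B6} = {B0}; idom=B0
  B5: preds {B0,B3}: {B0} ∩ {B0,B3} = {B0}; idom=B0
  B7: preds {B1,B4}: {B0,B1} ∩ {B0,B1,B4} = {B0,B1}; idom=B1

DF derivation:
  B1←B0: walk · to B0
  B1←B4: walk B4→B1 to B0
  B3←B0: walk · to B0
  B3←B2: walk B2→B1 to B0
  B3←B6: walk B6→B3 to B0
  B5←B0: walk · to B0
  B5←B3: walk B3 to B0
  B7←B1: walk · to B1
  B7←B4: walk B4 to B1
  DF(B0)=∅
  DF(B1)={B1,B3}
  DF(B2)={B3}
  DF(B3)={B3,B5}
  DF(B4)={B1,B7}
  DF(B5)=∅
  DF(B6)={B3}
  DF(B7)=∅

φ for h: defs {B0,B1,B2,B4,B7}
  DF⁺ = {B1,B3,B5,B7}

Answer: ["B1", "B3", "B5", "B7"]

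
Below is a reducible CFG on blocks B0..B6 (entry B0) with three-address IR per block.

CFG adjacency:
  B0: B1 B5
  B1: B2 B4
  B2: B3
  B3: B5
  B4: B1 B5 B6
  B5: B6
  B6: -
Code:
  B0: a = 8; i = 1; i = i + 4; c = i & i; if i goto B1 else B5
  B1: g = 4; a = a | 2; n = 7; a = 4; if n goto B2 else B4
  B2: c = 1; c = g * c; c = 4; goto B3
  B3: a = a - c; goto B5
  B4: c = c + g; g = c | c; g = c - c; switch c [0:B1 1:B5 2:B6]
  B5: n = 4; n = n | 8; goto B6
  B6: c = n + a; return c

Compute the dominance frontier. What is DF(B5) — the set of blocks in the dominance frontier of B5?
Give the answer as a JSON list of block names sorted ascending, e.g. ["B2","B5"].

idom tree: B1←B0 B2←B1 B3←B2 B4←B1 B5←B0 B6←B0
Dom∩ at merges:
  B1: preds {B0,B4}: {B0} ∩ {B0,B1,B4} = {B0}; idom=B0
  B5: preds {B0,B3,B4}: {B0} ∩ {B0,B1,B2,B3} ∩ {B0,B1,B4} = {B0}; idom=B0
  B6: preds {B4,B5}: {B0,B1,B4} ∩ {B0,B5} = {B0}; idom=B0

DF derivation:
  join B1 pred B0: · stop@B0
  join B1 pred B4: B4→B1 stop@B0
  join B5 pred B0: · stop@B0
  join B5 pred B3: B3→B2→B1 stop@B0
  join B5 pred B4: B4→B1 stop@B0
  join B6 pred B4: B4→B1 stop@B0
  join B6 pred B5: B5 stop@B0
  B0 → ∅
  B1 → {B1,B5,B6}
  B2 → {B5}
  B3 → {B5}
  B4 → {B1,B5,B6}
  B5 → {B6}
  B6 → ∅

DF(B5) = ["B6"]

Answer: ["B6"]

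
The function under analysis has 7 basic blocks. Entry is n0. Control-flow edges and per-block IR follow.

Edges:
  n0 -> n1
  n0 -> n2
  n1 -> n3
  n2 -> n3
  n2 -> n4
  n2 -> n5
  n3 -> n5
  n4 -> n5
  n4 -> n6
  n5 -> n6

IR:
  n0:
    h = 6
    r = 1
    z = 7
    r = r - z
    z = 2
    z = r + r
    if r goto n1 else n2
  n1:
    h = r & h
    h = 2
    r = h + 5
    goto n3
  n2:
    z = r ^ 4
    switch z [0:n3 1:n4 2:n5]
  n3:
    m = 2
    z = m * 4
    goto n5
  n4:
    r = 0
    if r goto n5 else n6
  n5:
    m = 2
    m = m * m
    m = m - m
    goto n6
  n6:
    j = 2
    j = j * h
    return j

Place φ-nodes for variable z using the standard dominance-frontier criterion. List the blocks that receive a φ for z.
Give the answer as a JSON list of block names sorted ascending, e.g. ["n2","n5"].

idom tree: n1←n0 n2←n0 n3←n0 n4←n2 n5←n0 n6←n0
Dom∩ at merges:
  n3: preds {n1,n2}: {n0,n1} ∩ {n0,n2} = {n0}; idom=n0
  n5: preds {n2,n3,n4}: {n0,n2} ∩ {n0,n3} ∩ {n0,n2,n4} = {n0}; idom=n0
  n6: preds {n4,n5}: {n0,n2,n4} ∩ {n0,n5} = {n0}; idom=n0

DF derivation:
  join n3 pred n1: n1 stop@n0
  join n3 pred n2: n2 stop@n0
  join n5 pred n2: n2 stop@n0
  join n5 pred n3: n3 stop@n0
  join n5 pred n4: n4→n2 stop@n0
  join n6 pred n4: n4→n2 stop@n0
  join n6 pred n5: n5 stop@n0
  n0 → ∅
  n1 → {n3}
  n2 → {n3,n5,n6}
  n3 → {n5}
  n4 → {n5,n6}
  n5 → {n6}
  n6 → ∅

φ for z: defs {n0,n2,n3}
  DF⁺ = {n3,n5,n6}

Answer: ["n3", "n5", "n6"]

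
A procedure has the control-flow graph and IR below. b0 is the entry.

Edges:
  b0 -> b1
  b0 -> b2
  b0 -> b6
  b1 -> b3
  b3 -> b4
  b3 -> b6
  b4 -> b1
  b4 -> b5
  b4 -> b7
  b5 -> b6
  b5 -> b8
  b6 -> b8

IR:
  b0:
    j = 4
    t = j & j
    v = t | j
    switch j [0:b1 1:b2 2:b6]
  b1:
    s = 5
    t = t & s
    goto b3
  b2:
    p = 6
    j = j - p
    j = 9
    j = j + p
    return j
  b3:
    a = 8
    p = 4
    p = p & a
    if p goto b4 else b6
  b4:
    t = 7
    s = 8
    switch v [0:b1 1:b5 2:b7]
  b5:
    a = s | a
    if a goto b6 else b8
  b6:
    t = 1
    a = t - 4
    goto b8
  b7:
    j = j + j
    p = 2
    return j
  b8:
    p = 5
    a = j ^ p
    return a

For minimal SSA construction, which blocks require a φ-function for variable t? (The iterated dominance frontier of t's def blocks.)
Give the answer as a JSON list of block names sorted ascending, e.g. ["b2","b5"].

Answer: ["b1", "b6", "b8"]

Working:
idom tree: b1←b0 b2←b0 b3←b1 b4←b3 b5←b4 b6←b0 b7←b4 b8←b0
Dom at joins:
  b1: preds {b0,b4}: {b0} ∩ {b0,b1,b3,b4} = {b0}; idom=b0
  b6: preds {b0,b3,b5}: {b0} ∩ {b0,b1,b3} ∩ {b0,b1,b3,b4,b5} = {b0}; idom=b0
  b8: preds {b5,b6}: {b0,b1,b3,b4,b5} ∩ {b0,b6} = {b0}; idom=b0

DF walk-up:
  b1←b0: walk · to b0
  b1←b4: walk b4→b3→b1 to b0
  b6←b0: walk · to b0
  b6←b3: walk b3→b1 to b0
  b6←b5: walk b5→b4→b3→b1 to b0
  b8←b5: walk b5→b4→b3→b1 to b0
  b8←b6: walk b6 to b0
  b0 → ∅
  b1 → {b1,b6,b8}
  b2 → ∅
  b3 → {b1,b6,b8}
  b4 → {b1,b6,b8}
  b5 → {b6,b8}
  b6 → {b8}
  b7 → ∅
  b8 → ∅

φ for t: defs {b0,b1,b4,b6}
  DF⁺ = {b1,b6,b8}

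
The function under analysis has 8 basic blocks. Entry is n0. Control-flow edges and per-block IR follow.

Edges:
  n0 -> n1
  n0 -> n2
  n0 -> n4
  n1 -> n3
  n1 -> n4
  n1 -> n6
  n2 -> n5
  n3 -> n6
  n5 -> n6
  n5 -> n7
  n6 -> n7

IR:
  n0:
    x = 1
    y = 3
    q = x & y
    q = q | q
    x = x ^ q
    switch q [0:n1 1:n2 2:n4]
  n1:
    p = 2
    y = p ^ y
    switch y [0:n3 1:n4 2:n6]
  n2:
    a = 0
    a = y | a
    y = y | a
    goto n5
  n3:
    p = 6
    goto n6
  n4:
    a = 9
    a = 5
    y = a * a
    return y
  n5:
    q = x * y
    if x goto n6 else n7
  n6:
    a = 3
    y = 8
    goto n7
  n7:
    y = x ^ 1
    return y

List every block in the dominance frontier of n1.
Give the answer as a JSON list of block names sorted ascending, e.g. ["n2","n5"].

Answer: ["n4", "n6"]

Analysis:
idom tree: n1←n0 n2←n0 n3←n1 n4←n0 n5←n2 n6←n0 n7←n0
Join-block Dom:
  n4: preds {n0,n1}: {n0} ∩ {n0,n1} = {n0}; idom=n0
  n6: preds {n1,n3,n5}: {n0,n1} ∩ {n0,n1,n3} ∩ {n0,n2,n5} = {n0}; idom=n0
  n7: preds {n5,n6}: {n0,n2,n5} ∩ {n0,n6} = {n0}; idom=n0

Frontier:
  join n4 pred n0: · stop@n0
  join n4 pred n1: n1 stop@n0
  join n6 pred n1: n1 stop@n0
  join n6 pred n3: n3→n1 stop@n0
  join n6 pred n5: n5→n2 stop@n0
  join n7 pred n5: n5→n2 stop@n0
  join n7 pred n6: n6 stop@n0
  DF(n0)=∅
  DF(n1)={n4,n6}
  DF(n2)={n6,n7}
  DF(n3)={n6}
  DF(n4)=∅
  DF(n5)={n6,n7}
  DF(n6)={n7}
  DF(n7)=∅

DF(n1) = ["n4", "n6"]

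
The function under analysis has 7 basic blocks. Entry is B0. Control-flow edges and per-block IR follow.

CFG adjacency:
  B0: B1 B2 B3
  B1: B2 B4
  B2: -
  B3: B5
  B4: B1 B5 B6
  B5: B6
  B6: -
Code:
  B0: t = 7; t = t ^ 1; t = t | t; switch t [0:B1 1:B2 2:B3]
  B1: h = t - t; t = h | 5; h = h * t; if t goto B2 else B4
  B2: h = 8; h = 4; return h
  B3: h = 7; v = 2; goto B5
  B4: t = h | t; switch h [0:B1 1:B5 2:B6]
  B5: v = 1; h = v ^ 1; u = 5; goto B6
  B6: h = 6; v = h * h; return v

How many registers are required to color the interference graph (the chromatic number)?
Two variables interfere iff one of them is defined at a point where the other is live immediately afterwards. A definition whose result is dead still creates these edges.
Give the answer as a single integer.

Per-block:
  B0 def {t} use ∅
  B1 def {h,t} use {t}
  B2 def {h} use ∅
  B3 def {h,v} use ∅
  B4 def {t} use {h,t}
  B5 def {h,u,v} use ∅
  B6 def {h,v} use ∅

Live sets:
  live B0: ∅→{t}
  live B1: {t}→{h,t}
  live B2: ∅→∅
  live B3: ∅→∅
  live B4: {h,t}→{t}
  live B5: ∅→∅
  live B6: ∅→∅

Interference:
  h: {t}
  t: {h}
  u: ∅
  v: ∅

Colouring:
  {h,t} pairwise interfere (2-clique) ⇒ χ ≥ 2
  assign h→r0 t→r1 u→r0 v→r0 — no edge inside a register ⇒ χ ≤ 2
  χ = 2

Answer: 2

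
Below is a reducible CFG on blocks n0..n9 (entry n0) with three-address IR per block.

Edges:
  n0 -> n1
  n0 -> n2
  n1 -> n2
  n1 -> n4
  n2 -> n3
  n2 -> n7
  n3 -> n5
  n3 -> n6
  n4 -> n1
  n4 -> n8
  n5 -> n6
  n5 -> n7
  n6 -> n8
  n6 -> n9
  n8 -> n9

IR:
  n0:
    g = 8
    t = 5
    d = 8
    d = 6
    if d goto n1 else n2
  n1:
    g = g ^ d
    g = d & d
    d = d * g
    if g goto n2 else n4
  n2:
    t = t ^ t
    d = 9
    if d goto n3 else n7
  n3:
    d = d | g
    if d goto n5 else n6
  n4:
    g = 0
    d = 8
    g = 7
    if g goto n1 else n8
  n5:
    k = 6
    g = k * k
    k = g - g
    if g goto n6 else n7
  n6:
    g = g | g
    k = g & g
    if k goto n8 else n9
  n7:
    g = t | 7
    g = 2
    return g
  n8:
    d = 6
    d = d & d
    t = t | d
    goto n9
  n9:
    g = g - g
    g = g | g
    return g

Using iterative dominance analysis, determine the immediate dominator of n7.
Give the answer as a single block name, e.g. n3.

Answer: n2

Working:
idom tree: n1←n0 n2←n0 n3←n2 n4←n1 n5←n3 n6←n3 n7←n2 n8←n0 n9←n0
Join-block Dom:
  n1: preds {n0,n4}: {n0} ∩ {n0,n1,n4} = {n0}; idom=n0
  n2: preds {n0,n1}: {n0} ∩ {n0,n1} = {n0}; idom=n0
  n6: preds {n3,n5}: {n0,n2,n3} ∩ {n0,n2,n3,n5} = {n0,n2,n3}; idom=n3
  n7: preds {n2,n5}: {n0,n2} ∩ {n0,n2,n3,n5} = {n0,n2}; idom=n2
  n8: preds {n4,n6}: {n0,n1,n4} ∩ {n0,n2,n3,n6} = {n0}; idom=n0
  n9: preds {n6,n8}: {n0,n2,n3,n6} ∩ {n0,n8} = {n0}; idom=n0

idom(n7) = n2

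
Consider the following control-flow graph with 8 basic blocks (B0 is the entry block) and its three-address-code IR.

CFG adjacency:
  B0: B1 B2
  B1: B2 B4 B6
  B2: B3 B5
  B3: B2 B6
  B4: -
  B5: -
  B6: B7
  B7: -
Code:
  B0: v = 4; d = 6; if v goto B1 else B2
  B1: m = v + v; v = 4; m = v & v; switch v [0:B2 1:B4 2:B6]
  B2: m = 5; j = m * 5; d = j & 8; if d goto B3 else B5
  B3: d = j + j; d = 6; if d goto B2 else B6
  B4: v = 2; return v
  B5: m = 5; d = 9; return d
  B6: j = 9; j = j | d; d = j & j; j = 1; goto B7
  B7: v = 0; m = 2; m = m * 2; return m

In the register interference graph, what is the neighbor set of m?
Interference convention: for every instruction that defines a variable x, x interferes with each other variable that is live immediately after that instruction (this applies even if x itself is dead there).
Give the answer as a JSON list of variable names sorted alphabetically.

Per-block:
  B0 def {d,v} use ∅
  B1 def {m,v} use {v}
  B2 def {d,j,m} use ∅
  B3 def {d} use {j}
  B4 def {v} use ∅
  B5 def {d,m} use ∅
  B6 def {d,j} use {d}
  B7 def {m,v} use ∅

Liveness:
  B0 li=∅ lo={d,v}
  B1 li={d,v} lo={d}
  B2 li=∅ lo={j}
  B3 li={j} lo={d}
  B4 li=∅ lo=∅
  B5 li=∅ lo=∅
  B6 li={d} lo=∅
  B7 li=∅ lo=∅

Interfere edges:
  d: {j,m,v}
  j: {d}
  m: {d,v}
  v: {d,m}

N(m) = ["d", "v"]

Answer: ["d", "v"]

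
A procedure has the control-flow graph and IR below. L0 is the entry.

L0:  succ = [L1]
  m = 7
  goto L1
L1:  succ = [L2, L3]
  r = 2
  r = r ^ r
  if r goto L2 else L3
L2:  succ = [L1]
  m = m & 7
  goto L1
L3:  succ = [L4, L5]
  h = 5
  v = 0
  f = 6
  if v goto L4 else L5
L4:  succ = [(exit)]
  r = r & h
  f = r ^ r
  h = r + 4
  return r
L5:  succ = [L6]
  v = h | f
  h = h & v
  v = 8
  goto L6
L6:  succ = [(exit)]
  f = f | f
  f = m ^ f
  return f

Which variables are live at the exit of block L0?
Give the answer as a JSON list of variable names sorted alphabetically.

Answer: ["m"]

Working:
Per-block:
  L0: def={m} ue=∅
  L1: def={r} ue=∅
  L2: def={m} ue={m}
  L3: def={f,h,v} ue=∅
  L4: def={f,h,r} ue={h,r}
  L5: def={h,v} ue={f,h}
  L6: def={f} ue={f,m}

Liveness:
  L0 li=∅ lo={m}
  L1 li={m} lo={m,r}
  L2 li={m} lo={m}
  L3 li={m,r} lo={f,h,m,r}
  L4 li={h,r} lo=∅
  L5 li={f,h,m} lo={f,m}
  L6 li={f,m} lo=∅

live-out(L0) = ["m"]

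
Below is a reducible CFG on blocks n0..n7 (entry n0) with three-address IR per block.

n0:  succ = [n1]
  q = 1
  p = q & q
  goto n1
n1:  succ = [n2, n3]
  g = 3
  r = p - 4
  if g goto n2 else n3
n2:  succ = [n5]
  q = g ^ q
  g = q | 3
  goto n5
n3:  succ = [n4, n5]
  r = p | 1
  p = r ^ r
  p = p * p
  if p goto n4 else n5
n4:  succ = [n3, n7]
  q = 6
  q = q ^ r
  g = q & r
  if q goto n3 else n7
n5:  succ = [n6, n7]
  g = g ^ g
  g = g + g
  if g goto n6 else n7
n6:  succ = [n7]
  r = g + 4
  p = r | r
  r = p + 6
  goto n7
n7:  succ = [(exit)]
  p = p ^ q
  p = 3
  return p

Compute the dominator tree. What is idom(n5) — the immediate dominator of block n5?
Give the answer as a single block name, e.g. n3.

idom tree: n1←n0 n2←n1 n3←n1 n4←n3 n5←n1 n6←n5 n7←n1
Dom∩ at merges:
  n3: preds {n1,n4}: {n0,n1} ∩ {n0,n1,n3,n4} = {n0,n1}; idom=n1
  n5: preds {n2,n3}: {n0,n1,n2} ∩ {n0,n1,n3} = {n0,n1}; idom=n1
  n7: preds {n4,n5,n6}: {n0,n1,n3,n4} ∩ {n0,n1,n5} ∩ {n0,n1,n5,n6} = {n0,n1}; idom=n1

idom(n5) = n1

Answer: n1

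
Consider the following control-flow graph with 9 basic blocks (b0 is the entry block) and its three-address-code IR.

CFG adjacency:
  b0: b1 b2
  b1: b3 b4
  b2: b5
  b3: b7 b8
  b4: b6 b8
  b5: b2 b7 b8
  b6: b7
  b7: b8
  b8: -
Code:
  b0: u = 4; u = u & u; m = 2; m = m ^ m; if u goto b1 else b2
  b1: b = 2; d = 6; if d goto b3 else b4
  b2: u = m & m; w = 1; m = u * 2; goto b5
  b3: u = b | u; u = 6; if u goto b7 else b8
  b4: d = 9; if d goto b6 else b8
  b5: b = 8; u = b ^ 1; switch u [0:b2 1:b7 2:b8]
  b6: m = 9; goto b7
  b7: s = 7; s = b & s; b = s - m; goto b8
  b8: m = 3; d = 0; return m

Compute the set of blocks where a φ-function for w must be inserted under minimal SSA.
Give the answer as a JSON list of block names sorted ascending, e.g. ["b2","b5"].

Answer: ["b2", "b7", "b8"]

Derivation:
idom tree: b1←b0 b2←b0 b3←b1 b4←b1 b5←b2 b6←b4 b7←b0 b8←b0
Dom∩ at merges:
  b2: preds {b0,b5}: {b0} ∩ {b0,b2,b5} = {b0}; idom=b0
  b7: preds {b3,b5,b6}: {b0,b1,b3} ∩ {b0,b2,b5} ∩ {b0,b1,b4,b6} = {b0}; idom=b0
  b8: preds {b3,b4,b5,b7}: {b0,b1,b3} ∩ {b0,b1,b4} ∩ {b0,b2,b5} ∩ {b0,b7} = {b0}; idom=b0

Frontier:
  b2←b0: walk · to b0
  b2←b5: walk b5→b2 to b0
  b7←b3: walk b3→b1 to b0
  b7←b5: walk b5→b2 to b0
  b7←b6: walk b6→b4→b1 to b0
  b8←b3: walk b3→b1 to b0
  b8←b4: walk b4→b1 to b0
  b8←b5: walk b5→b2 to b0
  b8←b7: walk b7 to b0
  DF(b0)=∅
  DF(b1)={b7,b8}
  DF(b2)={b2,b7,b8}
  DF(b3)={b7,b8}
  DF(b4)={b7,b8}
  DF(b5)={b2,b7,b8}
  DF(b6)={b7}
  DF(b7)={b8}
  DF(b8)=∅

φ for w: defs {b2}
  DF⁺ = {b2,b7,b8}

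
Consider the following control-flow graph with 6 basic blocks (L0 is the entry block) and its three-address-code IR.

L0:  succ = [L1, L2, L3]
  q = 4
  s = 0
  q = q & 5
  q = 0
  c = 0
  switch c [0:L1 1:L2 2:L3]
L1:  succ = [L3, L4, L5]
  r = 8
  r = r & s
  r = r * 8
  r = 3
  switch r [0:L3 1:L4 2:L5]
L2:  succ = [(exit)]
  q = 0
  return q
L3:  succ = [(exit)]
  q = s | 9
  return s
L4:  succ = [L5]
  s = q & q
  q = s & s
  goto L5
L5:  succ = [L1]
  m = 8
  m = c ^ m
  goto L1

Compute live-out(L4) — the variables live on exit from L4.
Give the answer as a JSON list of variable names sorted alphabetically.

def/use:
  L0: def={c,q,s} ue=∅
  L1: def={r} ue={s}
  L2: def={q} ue=∅
  L3: def={q} ue={s}
  L4: def={q,s} ue={q}
  L5: def={m} ue={c}

Backward fixpoint:
  L0: in=∅ out={c,q,s}
  L1: in={c,q,s} out={c,q,s}
  L2: in=∅ out=∅
  L3: in={s} out=∅
  L4: in={c,q} out={c,q,s}
  L5: in={c,q,s} out={c,q,s}

live-out(L4) = ["c", "q", "s"]

Answer: ["c", "q", "s"]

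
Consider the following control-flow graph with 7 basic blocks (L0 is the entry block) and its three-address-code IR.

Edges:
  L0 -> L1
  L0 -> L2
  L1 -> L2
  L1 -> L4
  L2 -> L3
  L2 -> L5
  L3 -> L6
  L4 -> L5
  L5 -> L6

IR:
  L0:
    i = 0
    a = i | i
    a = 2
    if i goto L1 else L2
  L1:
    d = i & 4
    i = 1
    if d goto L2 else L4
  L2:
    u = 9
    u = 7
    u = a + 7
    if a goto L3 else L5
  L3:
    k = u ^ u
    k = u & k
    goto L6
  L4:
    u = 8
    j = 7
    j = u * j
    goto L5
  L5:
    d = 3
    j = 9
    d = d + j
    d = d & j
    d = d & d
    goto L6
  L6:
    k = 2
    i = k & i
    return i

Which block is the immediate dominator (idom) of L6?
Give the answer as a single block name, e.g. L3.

idom tree: L1←L0 L2←L0 L3←L2 L4←L1 L5←L0 L6←L0
Dom∩ at merges:
  L2: preds {L0,L1}: {L0} ∩ {L0,L1} = {L0}; idom=L0
  L5: preds {L2,L4}: {L0,L2} ∩ {L0,L1,L4} = {L0}; idom=L0
  L6: preds {L3,L5}: {L0,L2,L3} ∩ {L0,L5} = {L0}; idom=L0

idom(L6) = L0

Answer: L0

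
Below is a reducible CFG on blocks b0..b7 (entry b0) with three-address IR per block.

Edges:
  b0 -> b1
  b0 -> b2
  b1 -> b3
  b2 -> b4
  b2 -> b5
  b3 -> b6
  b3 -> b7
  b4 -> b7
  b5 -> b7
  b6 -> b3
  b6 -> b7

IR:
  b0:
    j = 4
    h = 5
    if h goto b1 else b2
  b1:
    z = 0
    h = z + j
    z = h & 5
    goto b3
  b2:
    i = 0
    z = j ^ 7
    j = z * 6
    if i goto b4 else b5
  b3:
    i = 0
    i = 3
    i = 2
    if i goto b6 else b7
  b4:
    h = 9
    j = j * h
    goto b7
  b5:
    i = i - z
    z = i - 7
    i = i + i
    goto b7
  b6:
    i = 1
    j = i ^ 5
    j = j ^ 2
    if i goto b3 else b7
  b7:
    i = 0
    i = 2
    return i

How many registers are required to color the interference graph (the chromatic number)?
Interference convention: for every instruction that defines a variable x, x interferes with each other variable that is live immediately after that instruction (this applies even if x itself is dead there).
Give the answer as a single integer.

Per-block:
  b0: def={h,j} ue=∅
  b1: def={h,z} ue={j}
  b2: def={i,j,z} ue={j}
  b3: def={i} ue=∅
  b4: def={h,j} ue={j}
  b5: def={i,z} ue={i,z}
  b6: def={i,j} ue=∅
  b7: def={i} ue=∅

Liveness:
  b0: in=∅ out={j}
  b1: in={j} out=∅
  b2: in={j} out={i,j,z}
  b3: in=∅ out=∅
  b4: in={j} out=∅
  b5: in={i,z} out=∅
  b6: in=∅ out=∅
  b7: in=∅ out=∅

Interference:
  h↔{j}
  i↔{j,z}
  j↔{h,i,z}
  z↔{i,j}

Registers:
  clique {i,j,z} ⇒ need ≥ 3
  3-colouring: c0={j}  c1={h,i}  c2={z}
  χ = 3

Answer: 3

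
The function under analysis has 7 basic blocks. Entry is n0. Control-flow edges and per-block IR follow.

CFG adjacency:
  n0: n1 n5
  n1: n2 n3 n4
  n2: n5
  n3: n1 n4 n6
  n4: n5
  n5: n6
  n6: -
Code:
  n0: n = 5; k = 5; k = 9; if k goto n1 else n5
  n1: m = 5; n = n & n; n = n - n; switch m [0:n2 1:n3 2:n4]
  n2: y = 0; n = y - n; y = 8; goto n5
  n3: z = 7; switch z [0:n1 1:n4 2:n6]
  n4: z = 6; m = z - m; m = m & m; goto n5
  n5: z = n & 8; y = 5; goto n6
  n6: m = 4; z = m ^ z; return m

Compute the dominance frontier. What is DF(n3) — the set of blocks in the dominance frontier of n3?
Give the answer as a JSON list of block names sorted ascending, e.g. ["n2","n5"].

Answer: ["n1", "n4", "n6"]

Derivation:
idom tree: n1←n0 n2←n1 n3←n1 n4←n1 n5←n0 n6←n0
Join-block Dom:
  n1: preds {n0,n3}: {n0} ∩ {n0,n1,n3} = {n0}; idom=n0
  n4: preds {n1,n3}: {n0,n1} ∩ {n0,n1,n3} = {n0,n1}; idom=n1
  n5: preds {n0,n2,n4}: {n0} ∩ {n0,n1,n2} ∩ {n0,n1,n4} = {n0}; idom=n0
  n6: preds {n3,n5}: {n0,n1,n3} ∩ {n0,n5} = {n0}; idom=n0

DF walk-up:
  join n1 pred n0: · stop@n0
  join n1 pred n3: n3→n1 stop@n0
  join n4 pred n1: · stop@n1
  join n4 pred n3: n3 stop@n1
  join n5 pred n0: · stop@n0
  join n5 pred n2: n2→n1 stop@n0
  join n5 pred n4: n4→n1 stop@n0
  join n6 pred n3: n3→n1 stop@n0
  join n6 pred n5: n5 stop@n0
  n0 → ∅
  n1 → {n1,n5,n6}
  n2 → {n5}
  n3 → {n1,n4,n6}
  n4 → {n5}
  n5 → {n6}
  n6 → ∅

DF(n3) = ["n1", "n4", "n6"]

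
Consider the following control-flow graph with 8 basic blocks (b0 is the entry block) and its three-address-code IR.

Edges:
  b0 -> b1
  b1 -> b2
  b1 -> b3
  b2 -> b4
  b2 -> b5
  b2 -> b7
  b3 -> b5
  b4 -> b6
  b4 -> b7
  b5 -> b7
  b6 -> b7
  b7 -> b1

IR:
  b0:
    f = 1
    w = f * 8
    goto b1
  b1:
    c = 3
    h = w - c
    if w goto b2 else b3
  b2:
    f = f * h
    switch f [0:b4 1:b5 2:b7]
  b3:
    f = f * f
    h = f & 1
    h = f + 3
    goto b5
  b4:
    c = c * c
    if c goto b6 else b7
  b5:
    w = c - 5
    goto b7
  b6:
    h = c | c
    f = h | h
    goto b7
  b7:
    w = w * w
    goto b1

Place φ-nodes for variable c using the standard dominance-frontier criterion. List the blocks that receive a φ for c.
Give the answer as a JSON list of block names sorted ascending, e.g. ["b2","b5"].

Answer: ["b1", "b7"]

Derivation:
idom tree: b1←b0 b2←b1 b3←b1 b4←b2 b5←b1 b6←b4 b7←b1
Dom at joins:
  b1: preds {b0,b7}: {b0} ∩ {b0,b1,b7} = {b0}; idom=b0
  b5: preds {b2,b3}: {b0,b1,b2} ∩ {b0,b1,b3} = {b0,b1}; idom=b1
  b7: preds {b2,b4,b5,b6}: {b0,b1,b2} ∩ {b0,b1,b2,b4} ∩ {b0,b1,b5} ∩ {b0,b1,b2,b4,b6} = {b0,b1}; idom=b1

DF derivation:
  join b1 pred b0: · stop@b0
  join b1 pred b7: b7→b1 stop@b0
  join b5 pred b2: b2 stop@b1
  join b5 pred b3: b3 stop@b1
  join b7 pred b2: b2 stop@b1
  join b7 pred b4: b4→b2 stop@b1
  join b7 pred b5: b5 stop@b1
  join b7 pred b6: b6→b4→b2 stop@b1
  DF(b0)=∅
  DF(b1)={b1}
  DF(b2)={b5,b7}
  DF(b3)={b5}
  DF(b4)={b7}
  DF(b5)={b7}
  DF(b6)={b7}
  DF(b7)={b1}

φ for c: defs {b1,b4}
  DF⁺ = {b1,b7}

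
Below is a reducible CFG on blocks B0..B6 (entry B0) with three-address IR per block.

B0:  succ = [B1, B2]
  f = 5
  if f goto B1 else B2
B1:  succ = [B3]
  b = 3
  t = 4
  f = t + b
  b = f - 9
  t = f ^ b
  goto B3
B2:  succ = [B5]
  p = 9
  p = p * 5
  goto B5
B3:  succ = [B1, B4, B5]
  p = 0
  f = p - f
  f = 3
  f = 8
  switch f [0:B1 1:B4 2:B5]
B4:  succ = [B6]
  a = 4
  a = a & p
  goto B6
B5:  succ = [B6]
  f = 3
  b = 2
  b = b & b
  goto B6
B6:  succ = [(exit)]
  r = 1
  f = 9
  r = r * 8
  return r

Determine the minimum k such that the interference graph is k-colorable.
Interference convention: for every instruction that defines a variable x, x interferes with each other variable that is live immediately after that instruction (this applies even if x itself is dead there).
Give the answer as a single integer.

def/use:
  B0: def={f} ue=∅
  B1: def={b,f,t} ue=∅
  B2: def={p} ue=∅
  B3: def={f,p} ue={f}
  B4: def={a} ue={p}
  B5: def={b,f} ue=∅
  B6: def={f,r} ue=∅

Liveness:
  live B0: ∅→∅
  live B1: ∅→{f}
  live B2: ∅→∅
  live B3: {f}→{p}
  live B4: {p}→∅
  live B5: ∅→∅
  live B6: ∅→∅

Interfere edges:
  a — {p}
  b — {f,t}
  f — {b,p,r,t}
  p — {a,f}
  r — {f}
  t — {b,f}

Registers:
  lower bound: {b,f,t} mutually conflict ⇒ χ ≥ 3
  3-colouring: r0={a,f}  r1={b,p,r}  r2={t}
  χ = 3

Answer: 3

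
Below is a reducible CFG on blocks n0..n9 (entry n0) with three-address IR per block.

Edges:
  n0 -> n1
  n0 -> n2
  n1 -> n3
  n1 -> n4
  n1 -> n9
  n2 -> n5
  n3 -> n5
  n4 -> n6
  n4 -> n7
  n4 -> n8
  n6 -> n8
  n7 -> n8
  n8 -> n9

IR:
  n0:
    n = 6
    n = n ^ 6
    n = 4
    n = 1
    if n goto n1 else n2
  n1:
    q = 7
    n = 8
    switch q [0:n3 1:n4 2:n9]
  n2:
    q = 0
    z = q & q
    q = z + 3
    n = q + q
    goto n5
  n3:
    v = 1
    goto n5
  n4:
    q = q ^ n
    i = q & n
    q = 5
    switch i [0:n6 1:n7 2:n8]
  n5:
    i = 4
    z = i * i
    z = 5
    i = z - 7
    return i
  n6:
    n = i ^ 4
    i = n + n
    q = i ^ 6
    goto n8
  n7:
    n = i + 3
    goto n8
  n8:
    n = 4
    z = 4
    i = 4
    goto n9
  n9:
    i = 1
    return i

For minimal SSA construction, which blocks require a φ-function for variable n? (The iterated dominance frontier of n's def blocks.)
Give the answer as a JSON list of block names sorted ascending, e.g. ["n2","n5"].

idom tree: n1←n0 n2←n0 n3←n1 n4←n1 n5←n0 n6←n4 n7←n4 n8←n4 n9←n1
Join-block Dom:
  n5: preds {n2,n3}: {n0,n2} ∩ {n0,n1,n3} = {n0}; idom=n0
  n8: preds {n4,n6,n7}: {n0,n1,n4} ∩ {n0,n1,n4,n6} ∩ {n0,n1,n4,n7} = {n0,n1,n4}; idom=n4
  n9: preds {n1,n8}: {n0,n1} ∩ {n0,n1,n4,n8} = {n0,n1}; idom=n1

DF walk-up:
  join n5 pred n2: n2 stop@n0
  join n5 pred n3: n3→n1 stop@n0
  join n8 pred n4: · stop@n4
  join n8 pred n6: n6 stop@n4
  join n8 pred n7: n7 stop@n4
  join n9 pred n1: · stop@n1
  join n9 pred n8: n8→n4 stop@n1
  DF(n0)=∅
  DF(n1)={n5}
  DF(n2)={n5}
  DF(n3)={n5}
  DF(n4)={n9}
  DF(n5)=∅
  DF(n6)={n8}
  DF(n7)={n8}
  DF(n8)={n9}
  DF(n9)=∅

φ for n: defs {n0,n1,n2,n6,n7,n8}
  DF⁺ = {n5,n8,n9}

Answer: ["n5", "n8", "n9"]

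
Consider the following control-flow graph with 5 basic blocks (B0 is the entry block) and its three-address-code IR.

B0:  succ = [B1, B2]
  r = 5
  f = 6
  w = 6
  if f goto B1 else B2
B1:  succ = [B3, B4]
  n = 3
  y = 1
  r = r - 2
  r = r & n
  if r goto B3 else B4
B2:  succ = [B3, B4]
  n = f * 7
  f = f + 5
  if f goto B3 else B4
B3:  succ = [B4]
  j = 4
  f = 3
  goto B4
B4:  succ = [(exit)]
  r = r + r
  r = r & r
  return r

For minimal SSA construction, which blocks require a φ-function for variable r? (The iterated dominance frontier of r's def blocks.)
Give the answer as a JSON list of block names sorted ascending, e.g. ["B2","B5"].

Answer: ["B3", "B4"]

Derivation:
idom tree: B1←B0 B2←B0 B3←B0 B4←B0
Dom at joins:
  B3: preds {B1,B2}: {B0,B1} ∩ {B0,B2} = {B0}; idom=B0
  B4: preds {B1,B2,B3}: {B0,B1} ∩ {B0,B2} ∩ {B0,B3} = {B0}; idom=B0

DF derivation:
  join B3 pred B1: B1 stop@B0
  join B3 pred B2: B2 stop@B0
  join B4 pred B1: B1 stop@B0
  join B4 pred B2: B2 stop@B0
  join B4 pred B3: B3 stop@B0
  B0 → ∅
  B1 → {B3,B4}
  B2 → {B3,B4}
  B3 → {B4}
  B4 → ∅

φ for r: defs {B0,B1,B4}
  DF⁺ = {B3,B4}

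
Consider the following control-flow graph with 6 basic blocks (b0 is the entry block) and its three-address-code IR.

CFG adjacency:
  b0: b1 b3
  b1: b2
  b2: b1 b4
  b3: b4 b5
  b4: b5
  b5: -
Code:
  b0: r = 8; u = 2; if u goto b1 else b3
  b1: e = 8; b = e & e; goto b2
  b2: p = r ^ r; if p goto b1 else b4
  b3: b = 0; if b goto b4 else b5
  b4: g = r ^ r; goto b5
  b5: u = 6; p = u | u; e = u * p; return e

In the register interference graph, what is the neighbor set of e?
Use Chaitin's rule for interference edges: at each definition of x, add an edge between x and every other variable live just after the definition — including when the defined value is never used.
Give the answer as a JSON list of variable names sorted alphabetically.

Answer: ["r"]

Analysis:
def/use:
  b0 def {r,u} use ∅
  b1 def {b,e} use ∅
  b2 def {p} use {r}
  b3 def {b} use ∅
  b4 def {g} use {r}
  b5 def {e,p,u} use ∅

Backward fixpoint:
  live b0: ∅→{r}
  live b1: {r}→{r}
  live b2: {r}→{r}
  live b3: {r}→{r}
  live b4: {r}→∅
  live b5: ∅→∅

Conflict graph:
  b↔{r}
  e↔{r}
  g↔∅
  p↔{r,u}
  r↔{b,e,p,u}
  u↔{p,r}

N(e) = ["r"]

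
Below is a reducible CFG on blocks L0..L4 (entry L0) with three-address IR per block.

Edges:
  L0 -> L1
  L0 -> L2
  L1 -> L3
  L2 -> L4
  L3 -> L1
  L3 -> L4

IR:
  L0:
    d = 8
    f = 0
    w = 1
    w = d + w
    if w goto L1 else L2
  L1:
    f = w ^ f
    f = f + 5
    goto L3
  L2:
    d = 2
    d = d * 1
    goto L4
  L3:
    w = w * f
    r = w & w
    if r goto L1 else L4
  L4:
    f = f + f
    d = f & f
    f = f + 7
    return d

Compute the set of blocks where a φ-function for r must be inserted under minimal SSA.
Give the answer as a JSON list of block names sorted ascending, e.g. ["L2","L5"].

Answer: ["L1", "L4"]

Working:
idom tree: L1←L0 L2←L0 L3←L1 L4←L0
Dom at joins:
  L1: preds {L0,L3}: {L0} ∩ {L0,L1,L3} = {L0}; idom=L0
  L4: preds {L2,L3}: {L0,L2} ∩ {L0,L1,L3} = {L0}; idom=L0

Frontier:
  L1←L0: walk · to L0
  L1←L3: walk L3→L1 to L0
  L4←L2: walk L2 to L0
  L4←L3: walk L3→L1 to L0
  DF(L0)=∅
  DF(L1)={L1,L4}
  DF(L2)={L4}
  DF(L3)={L1,L4}
  DF(L4)=∅

φ for r: defs {L3}
  DF⁺ = {L1,L4}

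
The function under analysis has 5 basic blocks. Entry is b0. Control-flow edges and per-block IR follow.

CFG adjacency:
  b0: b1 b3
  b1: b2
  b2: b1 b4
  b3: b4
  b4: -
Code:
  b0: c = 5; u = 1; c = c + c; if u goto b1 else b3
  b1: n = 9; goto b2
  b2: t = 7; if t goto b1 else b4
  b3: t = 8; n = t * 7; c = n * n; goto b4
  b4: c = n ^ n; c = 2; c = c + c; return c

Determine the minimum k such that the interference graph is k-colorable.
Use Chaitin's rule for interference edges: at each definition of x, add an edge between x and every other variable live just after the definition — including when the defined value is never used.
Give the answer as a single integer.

def/use:
  b0 def {c,u} use ∅
  b1 def {n} use ∅
  b2 def {t} use ∅
  b3 def {c,n,t} use ∅
  b4 def {c} use {n}

Live sets:
  b0: in=∅ out=∅
  b1: in=∅ out={n}
  b2: in={n} out={n}
  b3: in=∅ out={n}
  b4: in={n} out=∅

Interfere edges:
  c — {n,u}
  n — {c,t}
  t — {n}
  u — {c}

Registers:
  {c,n} pairwise interfere (2-clique) ⇒ χ ≥ 2
  2-colouring: c0={c,t}  c1={n,u}
  χ = 2

Answer: 2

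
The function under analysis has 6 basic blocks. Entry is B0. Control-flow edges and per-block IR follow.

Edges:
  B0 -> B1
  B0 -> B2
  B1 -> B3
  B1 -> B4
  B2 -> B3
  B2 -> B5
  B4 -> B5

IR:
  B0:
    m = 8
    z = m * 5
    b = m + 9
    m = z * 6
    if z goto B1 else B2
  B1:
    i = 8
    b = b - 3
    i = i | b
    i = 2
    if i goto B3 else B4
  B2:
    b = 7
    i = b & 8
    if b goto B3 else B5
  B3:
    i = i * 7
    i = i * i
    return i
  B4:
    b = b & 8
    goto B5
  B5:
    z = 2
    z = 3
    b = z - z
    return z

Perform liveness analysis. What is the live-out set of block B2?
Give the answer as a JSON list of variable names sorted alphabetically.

Answer: ["i"]

Working:
Block summaries:
  B0 def {b,m,z} use ∅
  B1 def {b,i} use {b}
  B2 def {b,i} use ∅
  B3 def {i} use {i}
  B4 def {b} use {b}
  B5 def {b,z} use ∅

Live sets:
  B0 li=∅ lo={b}
  B1 li={b} lo={b,i}
  B2 li=∅ lo={i}
  B3 li={i} lo=∅
  B4 li={b} lo=∅
  B5 li=∅ lo=∅

live-out(B2) = ["i"]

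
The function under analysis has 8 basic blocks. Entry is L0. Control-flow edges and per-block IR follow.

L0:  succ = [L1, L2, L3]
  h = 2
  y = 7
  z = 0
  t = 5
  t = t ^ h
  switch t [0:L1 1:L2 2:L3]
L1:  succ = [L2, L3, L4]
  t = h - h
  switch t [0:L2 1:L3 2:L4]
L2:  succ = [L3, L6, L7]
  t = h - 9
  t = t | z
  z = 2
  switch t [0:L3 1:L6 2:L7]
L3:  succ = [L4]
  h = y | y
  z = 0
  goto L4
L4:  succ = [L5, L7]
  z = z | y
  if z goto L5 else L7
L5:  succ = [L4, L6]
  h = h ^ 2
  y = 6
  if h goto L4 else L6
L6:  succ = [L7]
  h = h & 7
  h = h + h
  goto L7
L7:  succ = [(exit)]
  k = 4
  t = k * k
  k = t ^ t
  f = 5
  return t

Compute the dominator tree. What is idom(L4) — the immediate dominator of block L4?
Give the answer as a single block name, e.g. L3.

idom tree: L1←L0 L2←L0 L3←L0 L4←L0 L5←L4 L6←L0 L7←L0
Dom∩ at merges:
  L2: preds {L0,L1}: {L0} ∩ {L0,L1} = {L0}; idom=L0
  L3: preds {L0,L1,L2}: {L0} ∩ {L0,L1} ∩ {L0,L2} = {L0}; idom=L0
  L4: preds {L1,L3,L5}: {L0,L1} ∩ {L0,L3} ∩ {L0,L4,L5} = {L0}; idom=L0
  L6: preds {L2,L5}: {L0,L2} ∩ {L0,L4,L5} = {L0}; idom=L0
  L7: preds {L2,L4,L6}: {L0,L2} ∩ {L0,L4} ∩ {L0,L6} = {L0}; idom=L0

idom(L4) = L0

Answer: L0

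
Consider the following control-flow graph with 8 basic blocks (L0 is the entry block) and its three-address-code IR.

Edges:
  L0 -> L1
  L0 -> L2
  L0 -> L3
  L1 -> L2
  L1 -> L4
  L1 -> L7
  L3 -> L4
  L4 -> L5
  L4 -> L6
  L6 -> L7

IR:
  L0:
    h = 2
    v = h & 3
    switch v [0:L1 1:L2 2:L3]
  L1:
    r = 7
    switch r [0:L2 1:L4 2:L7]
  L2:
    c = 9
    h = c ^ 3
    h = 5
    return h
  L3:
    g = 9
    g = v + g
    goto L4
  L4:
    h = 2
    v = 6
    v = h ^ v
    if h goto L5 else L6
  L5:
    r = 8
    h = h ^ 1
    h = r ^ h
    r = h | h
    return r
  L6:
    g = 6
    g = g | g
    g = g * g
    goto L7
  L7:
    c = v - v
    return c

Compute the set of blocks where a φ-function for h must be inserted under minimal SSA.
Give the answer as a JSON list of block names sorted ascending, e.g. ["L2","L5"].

idom tree: L1←L0 L2←L0 L3←L0 L4←L0 L5←L4 L6←L4 L7←L0
Join-block Dom:
  L2: preds {L0,L1}: {L0} ∩ {L0,L1} = {L0}; idom=L0
  L4: preds {L1,L3}: {L0,L1} ∩ {L0,L3} = {L0}; idom=L0
  L7: preds {L1,L6}: {L0,L1} ∩ {L0,L4,L6} = {L0}; idom=L0

Frontier:
  L2←L0: walk · to L0
  L2←L1: walk L1 to L0
  L4←L1: walk L1 to L0
  L4←L3: walk L3 to L0
  L7←L1: walk L1 to L0
  L7←L6: walk L6→L4 to L0
  L0 → ∅
  L1 → {L2,L4,L7}
  L2 → ∅
  L3 → {L4}
  L4 → {L7}
  L5 → ∅
  L6 → {L7}
  L7 → ∅

φ for h: defs {L0,L2,L4,L5}
  DF⁺ = {L7}

Answer: ["L7"]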